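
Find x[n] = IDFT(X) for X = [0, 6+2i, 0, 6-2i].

x[n] = (1/4) Σ(k=0 to 3) X[k] · e^(2πikn/4)

Computing each x[n]:
x[0] = 3
x[1] = -1
x[2] = -3
x[3] = 1

x = [3, -1, -3, 1]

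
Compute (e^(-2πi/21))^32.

Since ω_21^21 = 1, powers reduce modulo 21.
32 mod 21 = 11
So ω_21^32 = ω_21^11 = e^(-2πi·11/21)

ω_21^32 = ω_21^11 = -0.9888+0.1490i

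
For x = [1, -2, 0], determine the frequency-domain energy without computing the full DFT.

Parseval: Σ|x[n]|² = (1/N)Σ|X[k]|², so Σ|X[k]|² = N·Σ|x[n]|² = 3·5.0000

Σ|X[k]|² = N·Σ|x[n]|² = 3·5.0000 = 15.0000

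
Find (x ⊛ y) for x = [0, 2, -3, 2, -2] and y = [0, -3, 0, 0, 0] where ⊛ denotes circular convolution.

(x ⊛ y)[n] = Σ(m=0 to 4) x[m] · y[(n-m) mod 5]

Computing each output sample:
(x ⊛ y)[0] = 6
(x ⊛ y)[1] = 0
(x ⊛ y)[2] = -6
(x ⊛ y)[3] = 9
(x ⊛ y)[4] = -6

x ⊛ y = [6, 0, -6, 9, -6]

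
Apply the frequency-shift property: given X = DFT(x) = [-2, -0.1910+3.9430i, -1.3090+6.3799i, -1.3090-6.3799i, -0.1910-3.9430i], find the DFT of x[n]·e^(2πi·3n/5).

Modulation property: DFT(ω_5^(-3n)·x[n]) = X[(k-3) mod 5], so circularly shift X by 3 positions.

X[k-3] = [-1.3090+6.3799i, -1.3090-6.3799i, -0.1910-3.9430i, -2, -0.1910+3.9430i]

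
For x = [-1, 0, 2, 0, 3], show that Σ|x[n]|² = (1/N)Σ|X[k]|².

Time domain:
Σ|x[n]|² = |-1|² + |0|² + |2|² + |0|² + |3|² = 14.0000

Frequency domain:
(1/5)Σ|X[k]|² = (1/5)(|4|² + |-1.6910+1.6776i|² + |-2.8090+3.6655i|² + |-2.8090-3.6655i|² + |-1.6910-1.6776i|²) = (1/5)·70.0000 = 14.0000

Both sides agree, confirming Parseval's theorem.

Σ|x[n]|² = (1/N)Σ|X[k]|² = 14.0000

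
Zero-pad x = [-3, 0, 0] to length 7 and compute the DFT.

Original 3-point DFT: [-3, -3, -3]
Zero-padded 7-point DFT provides frequency interpolation.

DFT_7([x, 0, ...]) = [-3, -3, -3, -3, -3, -3, -3]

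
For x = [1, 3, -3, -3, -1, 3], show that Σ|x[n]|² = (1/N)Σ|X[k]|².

Time domain:
Σ|x[n]|² = |1|² + |3|² + |-3|² + |-3|² + |-1|² + |3|² = 38.0000

Frequency domain:
(1/6)Σ|X[k]|² = (1/6)(|0|² + |9.0000+1.7321i|² + |-3.0000-1.7321i|² + |-6|² + |-3.0000+1.7321i|² + |9.0000-1.7321i|²) = (1/6)·228.0000 = 38.0000

Both sides agree, confirming Parseval's theorem.

Σ|x[n]|² = (1/N)Σ|X[k]|² = 38.0000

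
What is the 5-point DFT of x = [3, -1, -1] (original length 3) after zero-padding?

Original 3-point DFT: [1, 4, 4]
Zero-padded 5-point DFT provides frequency interpolation.

DFT_5([x, 0, ...]) = [1, 3.5000+1.5388i, 3.5000-0.3633i, 3.5000+0.3633i, 3.5000-1.5388i]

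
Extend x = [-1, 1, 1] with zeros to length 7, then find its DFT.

Original 3-point DFT: [1, -2, -2]
Zero-padded 7-point DFT provides frequency interpolation.

DFT_7([x, 0, ...]) = [1, -0.5990-1.7568i, -2.1235-0.5410i, -1.2775+0.3479i, -1.2775-0.3479i, -2.1235+0.5410i, -0.5990+1.7568i]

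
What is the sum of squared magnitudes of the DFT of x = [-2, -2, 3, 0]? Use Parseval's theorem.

Parseval: Σ|x[n]|² = (1/N)Σ|X[k]|², so Σ|X[k]|² = N·Σ|x[n]|² = 4·17.0000

Σ|X[k]|² = N·Σ|x[n]|² = 4·17.0000 = 68.0000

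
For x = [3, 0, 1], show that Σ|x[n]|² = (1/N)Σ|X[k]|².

Time domain:
Σ|x[n]|² = |3|² + |0|² + |1|² = 10.0000

Frequency domain:
(1/3)Σ|X[k]|² = (1/3)(|4|² + |2.5000+0.8660i|² + |2.5000-0.8660i|²) = (1/3)·30.0000 = 10.0000

Both sides agree, confirming Parseval's theorem.

Σ|x[n]|² = (1/N)Σ|X[k]|² = 10.0000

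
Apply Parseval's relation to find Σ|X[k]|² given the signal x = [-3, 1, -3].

Parseval: Σ|x[n]|² = (1/N)Σ|X[k]|², so Σ|X[k]|² = N·Σ|x[n]|² = 3·19.0000

Σ|X[k]|² = N·Σ|x[n]|² = 3·19.0000 = 57.0000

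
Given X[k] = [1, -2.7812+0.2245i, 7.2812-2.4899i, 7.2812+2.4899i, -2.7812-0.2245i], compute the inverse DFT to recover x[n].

x[n] = (1/5) Σ(k=0 to 4) X[k] · e^(2πikn/5)

Computing each x[n]:
x[0] = 2
x[1] = -2
x[2] = 1
x[3] = 3
x[4] = -3

x = [2, -2, 1, 3, -3]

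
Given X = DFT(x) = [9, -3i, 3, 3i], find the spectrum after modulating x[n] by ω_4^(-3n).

Modulation property: DFT(ω_4^(-3n)·x[n]) = X[(k-3) mod 4], so circularly shift X by 3 positions.

X[k-3] = [-3i, 3, 3i, 9]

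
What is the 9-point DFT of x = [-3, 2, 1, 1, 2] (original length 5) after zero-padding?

Original 5-point DFT: [3, -3.3820, -5.6180, -5.6180, -3.3820]
Zero-padded 9-point DFT provides frequency interpolation.

DFT_9([x, 0, ...]) = [3, -3.6736-3.8204i, -2.5603-0.1600i, -4.5000-2.5981i, -4.2660+1.0623i, -4.2660-1.0623i, -4.5000+2.5981i, -2.5603+0.1600i, -3.6736+3.8204i]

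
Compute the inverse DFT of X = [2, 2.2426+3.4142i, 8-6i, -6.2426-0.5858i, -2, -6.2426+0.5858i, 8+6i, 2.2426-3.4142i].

x[n] = (1/8) Σ(k=0 to 7) X[k] · e^(2πikn/8)

Computing each x[n]:
x[0] = 1
x[1] = 3
x[2] = -3
x[3] = -3
x[4] = 3
x[5] = 1
x[6] = -1
x[7] = 1

x = [1, 3, -3, -3, 3, 1, -1, 1]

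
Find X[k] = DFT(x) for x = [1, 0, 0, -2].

X[k] = Σ(n=0 to 3) x[n] · ω_4^(nk)
where ω_4 = e^(-2πi/4)

Computing each X[k]:
X[0] = -1
X[1] = 1-2i
X[2] = 3
X[3] = 1+2i

X = [-1, 1-2i, 3, 1+2i]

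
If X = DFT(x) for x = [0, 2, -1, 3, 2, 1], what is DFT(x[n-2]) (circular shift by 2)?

Time shift by 2: X_shifted[k] = ω_6^(2k) · X[k]
Shifted x = [2, 1, 0, 2, -1, 3]

DFT(x[n-2]) = [7, 2.5000+0.8660i, 2.5000+2.5981i, -5, 2.5000-2.5981i, 2.5000-0.8660i]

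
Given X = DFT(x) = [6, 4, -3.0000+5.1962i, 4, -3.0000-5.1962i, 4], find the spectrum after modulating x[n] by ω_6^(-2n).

Modulation property: DFT(ω_6^(-2n)·x[n]) = X[(k-2) mod 6], so circularly shift X by 2 positions.

X[k-2] = [-3.0000-5.1962i, 4, 6, 4, -3.0000+5.1962i, 4]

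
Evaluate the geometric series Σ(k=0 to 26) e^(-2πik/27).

Sum of all nth roots of unity equals 0 for n > 1 (geometric series with r ≠ 1).

0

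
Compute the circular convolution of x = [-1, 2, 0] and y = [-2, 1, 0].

(x ⊛ y)[n] = Σ(m=0 to 2) x[m] · y[(n-m) mod 3]

Computing each output sample:
(x ⊛ y)[0] = 2
(x ⊛ y)[1] = -5
(x ⊛ y)[2] = 2

x ⊛ y = [2, -5, 2]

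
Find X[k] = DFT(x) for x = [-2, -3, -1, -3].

X[k] = Σ(n=0 to 3) x[n] · ω_4^(nk)
where ω_4 = e^(-2πi/4)

Computing each X[k]:
X[0] = -9
X[1] = -1
X[2] = 3
X[3] = -1

X = [-9, -1, 3, -1]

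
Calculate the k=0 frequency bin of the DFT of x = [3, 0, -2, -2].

X[0] = Σ(n=0 to 3) x[n] · ω_4^0 = Σ x[n]
= (3) + (0) + (-2) + (-2)

X[0] = -1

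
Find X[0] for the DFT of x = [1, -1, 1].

X[0] = Σ(n=0 to 2) x[n] · ω_3^0 = Σ x[n]
= (1) + (-1) + (1)

X[0] = 1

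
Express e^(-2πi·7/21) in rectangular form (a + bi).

ω_21^7 = e^(-2πi·7/21)
= cos(-2π·7/21) + i·sin(-2π·7/21)
= cos(-14π/21) + i·sin(-14π/21)

ω_21^7 = cos(-14π/21) + i·sin(-14π/21) = -0.5000-0.8660i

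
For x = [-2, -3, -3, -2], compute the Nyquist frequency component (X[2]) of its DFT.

X[2] = Σ(n=0 to 3) x[n] · ω_4^(2n) where ω_4 = e^(-2πi/4)
= (-2)·ω_4^0 + (-3)·ω_4^2 + (-3)·ω_4^4 + (-2)·ω_4^6

X[2] = 0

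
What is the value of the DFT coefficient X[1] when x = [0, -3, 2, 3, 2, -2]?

X[1] = Σ(n=0 to 5) x[n] · ω_6^(1n) where ω_6 = e^(-2πi/6)
= (0)·ω_6^0 + (-3)·ω_6^1 + (2)·ω_6^2 + (3)·ω_6^3 + (2)·ω_6^4 + (-2)·ω_6^5

X[1] = -7.5000+0.8660i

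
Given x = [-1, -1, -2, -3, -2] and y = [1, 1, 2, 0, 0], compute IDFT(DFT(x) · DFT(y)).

(x ⊛ y)[n] = Σ(m=0 to 4) x[m] · y[(n-m) mod 5]

Computing each output sample:
(x ⊛ y)[0] = -9
(x ⊛ y)[1] = -6
(x ⊛ y)[2] = -5
(x ⊛ y)[3] = -7
(x ⊛ y)[4] = -9

x ⊛ y = [-9, -6, -5, -7, -9]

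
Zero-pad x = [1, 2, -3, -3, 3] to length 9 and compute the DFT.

Original 5-point DFT: [0, 7.3992+0.9511i, -4.8992+0.5878i, -4.8992-0.5878i, 7.3992-0.9511i]
Zero-padded 9-point DFT provides frequency interpolation.

DFT_9([x, 0, ...]) = [0, 0.6921+3.2409i, 7.9645-1.6133i, -3.0000-6.9282i, -1.1566+2.9401i, -1.1566-2.9401i, -3.0000+6.9282i, 7.9645+1.6133i, 0.6921-3.2409i]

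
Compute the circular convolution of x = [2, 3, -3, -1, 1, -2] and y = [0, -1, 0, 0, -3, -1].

(x ⊛ y)[n] = Σ(m=0 to 5) x[m] · y[(n-m) mod 6]

Computing each output sample:
(x ⊛ y)[0] = 8
(x ⊛ y)[1] = 4
(x ⊛ y)[2] = -5
(x ⊛ y)[3] = 8
(x ⊛ y)[4] = -3
(x ⊛ y)[5] = -12

x ⊛ y = [8, 4, -5, 8, -3, -12]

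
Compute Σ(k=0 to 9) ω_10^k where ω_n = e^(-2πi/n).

Sum of all nth roots of unity equals 0 for n > 1 (geometric series with r ≠ 1).

0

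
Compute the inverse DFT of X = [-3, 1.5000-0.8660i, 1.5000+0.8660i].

x[n] = (1/3) Σ(k=0 to 2) X[k] · e^(2πikn/3)

Computing each x[n]:
x[0] = 0
x[1] = -1
x[2] = -2

x = [0, -1, -2]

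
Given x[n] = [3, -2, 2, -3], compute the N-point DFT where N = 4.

X[k] = Σ(n=0 to 3) x[n] · ω_4^(nk)
where ω_4 = e^(-2πi/4)

Computing each X[k]:
X[0] = 0
X[1] = 1-1i
X[2] = 10
X[3] = 1+1i

X = [0, 1-1i, 10, 1+1i]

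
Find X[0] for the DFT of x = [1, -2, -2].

X[0] = Σ(n=0 to 2) x[n] · ω_3^0 = Σ x[n]
= (1) + (-2) + (-2)

X[0] = -3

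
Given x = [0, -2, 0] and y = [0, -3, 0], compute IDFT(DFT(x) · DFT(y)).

(x ⊛ y)[n] = Σ(m=0 to 2) x[m] · y[(n-m) mod 3]

Computing each output sample:
(x ⊛ y)[0] = 0
(x ⊛ y)[1] = 0
(x ⊛ y)[2] = 6

x ⊛ y = [0, 0, 6]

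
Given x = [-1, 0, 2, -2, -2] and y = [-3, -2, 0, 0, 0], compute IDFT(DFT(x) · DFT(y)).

(x ⊛ y)[n] = Σ(m=0 to 4) x[m] · y[(n-m) mod 5]

Computing each output sample:
(x ⊛ y)[0] = 7
(x ⊛ y)[1] = 2
(x ⊛ y)[2] = -6
(x ⊛ y)[3] = 2
(x ⊛ y)[4] = 10

x ⊛ y = [7, 2, -6, 2, 10]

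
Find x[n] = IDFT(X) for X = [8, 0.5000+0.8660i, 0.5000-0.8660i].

x[n] = (1/3) Σ(k=0 to 2) X[k] · e^(2πikn/3)

Computing each x[n]:
x[0] = 3
x[1] = 2
x[2] = 3

x = [3, 2, 3]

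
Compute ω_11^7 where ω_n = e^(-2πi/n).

ω_11^7 = e^(-2πi·7/11)
= cos(-2π·7/11) + i·sin(-2π·7/11)
= cos(-14π/11) + i·sin(-14π/11)

ω_11^7 = cos(-14π/11) + i·sin(-14π/11) = -0.6549+0.7557i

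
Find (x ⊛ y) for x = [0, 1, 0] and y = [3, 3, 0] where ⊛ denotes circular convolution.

(x ⊛ y)[n] = Σ(m=0 to 2) x[m] · y[(n-m) mod 3]

Computing each output sample:
(x ⊛ y)[0] = 0
(x ⊛ y)[1] = 3
(x ⊛ y)[2] = 3

x ⊛ y = [0, 3, 3]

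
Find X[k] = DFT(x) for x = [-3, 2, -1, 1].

X[k] = Σ(n=0 to 3) x[n] · ω_4^(nk)
where ω_4 = e^(-2πi/4)

Computing each X[k]:
X[0] = -1
X[1] = -2-1i
X[2] = -7
X[3] = -2+1i

X = [-1, -2-1i, -7, -2+1i]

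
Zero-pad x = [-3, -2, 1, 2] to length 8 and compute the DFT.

Original 4-point DFT: [-2, -4+4i, -2, -4-4i]
Zero-padded 8-point DFT provides frequency interpolation.

DFT_8([x, 0, ...]) = [-2, -5.8284-1.0000i, -4+4i, -0.1716+1.0000i, -2, -0.1716-1.0000i, -4-4i, -5.8284+1.0000i]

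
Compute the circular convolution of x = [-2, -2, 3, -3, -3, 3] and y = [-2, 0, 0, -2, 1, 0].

(x ⊛ y)[n] = Σ(m=0 to 5) x[m] · y[(n-m) mod 6]

Computing each output sample:
(x ⊛ y)[0] = 13
(x ⊛ y)[1] = 7
(x ⊛ y)[2] = -15
(x ⊛ y)[3] = 13
(x ⊛ y)[4] = 8
(x ⊛ y)[5] = -14

x ⊛ y = [13, 7, -15, 13, 8, -14]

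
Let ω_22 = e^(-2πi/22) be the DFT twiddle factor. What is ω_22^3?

ω_22^3 = e^(-2πi·3/22)
= cos(-2π·3/22) + i·sin(-2π·3/22)
= cos(-6π/22) + i·sin(-6π/22)

ω_22^3 = cos(-6π/22) + i·sin(-6π/22) = 0.6549-0.7557i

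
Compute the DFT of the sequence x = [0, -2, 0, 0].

X[k] = Σ(n=0 to 3) x[n] · ω_4^(nk)
where ω_4 = e^(-2πi/4)

Computing each X[k]:
X[0] = -2
X[1] = 2i
X[2] = 2
X[3] = -2i

X = [-2, 2i, 2, -2i]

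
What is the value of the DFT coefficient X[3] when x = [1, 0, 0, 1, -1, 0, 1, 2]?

X[3] = Σ(n=0 to 7) x[n] · ω_8^(3n) where ω_8 = e^(-2πi/8)
= (1)·ω_8^0 + (0)·ω_8^3 + (0)·ω_8^6 + (1)·ω_8^9 + (-1)·ω_8^12 + (0)·ω_8^15 + (1)·ω_8^18 + (2)·ω_8^21

X[3] = 1.2929-0.2929i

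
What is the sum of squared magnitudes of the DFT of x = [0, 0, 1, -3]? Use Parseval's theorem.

Parseval: Σ|x[n]|² = (1/N)Σ|X[k]|², so Σ|X[k]|² = N·Σ|x[n]|² = 4·10.0000

Σ|X[k]|² = N·Σ|x[n]|² = 4·10.0000 = 40.0000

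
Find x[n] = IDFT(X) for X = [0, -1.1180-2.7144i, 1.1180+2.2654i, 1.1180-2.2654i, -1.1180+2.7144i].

x[n] = (1/5) Σ(k=0 to 4) X[k] · e^(2πikn/5)

Computing each x[n]:
x[0] = 0
x[1] = 0
x[2] = 2
x[3] = -1
x[4] = -1

x = [0, 0, 2, -1, -1]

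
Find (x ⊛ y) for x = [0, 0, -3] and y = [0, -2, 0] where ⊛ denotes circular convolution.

(x ⊛ y)[n] = Σ(m=0 to 2) x[m] · y[(n-m) mod 3]

Computing each output sample:
(x ⊛ y)[0] = 6
(x ⊛ y)[1] = 0
(x ⊛ y)[2] = 0

x ⊛ y = [6, 0, 0]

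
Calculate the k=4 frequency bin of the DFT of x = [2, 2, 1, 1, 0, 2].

X[4] = Σ(n=0 to 5) x[n] · ω_6^(4n) where ω_6 = e^(-2πi/6)
= (2)·ω_6^0 + (2)·ω_6^4 + (1)·ω_6^8 + (1)·ω_6^12 + (0)·ω_6^16 + (2)·ω_6^20

X[4] = 0.5000-0.8660i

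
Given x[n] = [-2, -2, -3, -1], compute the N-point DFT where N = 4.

X[k] = Σ(n=0 to 3) x[n] · ω_4^(nk)
where ω_4 = e^(-2πi/4)

Computing each X[k]:
X[0] = -8
X[1] = 1+1i
X[2] = -2
X[3] = 1-1i

X = [-8, 1+1i, -2, 1-1i]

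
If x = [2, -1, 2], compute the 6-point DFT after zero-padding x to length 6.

Original 3-point DFT: [3, 1.5000+2.5981i, 1.5000-2.5981i]
Zero-padded 6-point DFT provides frequency interpolation.

DFT_6([x, 0, ...]) = [3, 0.5000-0.8660i, 1.5000+2.5981i, 5, 1.5000-2.5981i, 0.5000+0.8660i]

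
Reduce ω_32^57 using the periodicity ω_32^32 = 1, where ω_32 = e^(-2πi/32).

Since ω_32^32 = 1, powers reduce modulo 32.
57 mod 32 = 25
So ω_32^57 = ω_32^25 = e^(-2πi·25/32)

ω_32^57 = ω_32^25 = 0.1951+0.9808i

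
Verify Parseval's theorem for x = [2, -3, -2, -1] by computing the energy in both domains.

Time domain:
Σ|x[n]|² = |2|² + |-3|² + |-2|² + |-1|² = 18.0000

Frequency domain:
(1/4)Σ|X[k]|² = (1/4)(|-4|² + |4+2i|² + |4|² + |4-2i|²) = (1/4)·72.0000 = 18.0000

Both sides agree, confirming Parseval's theorem.

Σ|x[n]|² = (1/N)Σ|X[k]|² = 18.0000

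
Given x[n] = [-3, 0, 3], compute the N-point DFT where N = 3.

X[k] = Σ(n=0 to 2) x[n] · ω_3^(nk)
where ω_3 = e^(-2πi/3)

Computing each X[k]:
X[0] = 0
X[1] = -4.5000+2.5981i
X[2] = -4.5000-2.5981i

X = [0, -4.5000+2.5981i, -4.5000-2.5981i]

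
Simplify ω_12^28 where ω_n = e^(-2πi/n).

Since ω_12^12 = 1, powers reduce modulo 12.
28 mod 12 = 4
So ω_12^28 = ω_12^4 = e^(-2πi·4/12)

ω_12^28 = ω_12^4 = -0.5000-0.8660i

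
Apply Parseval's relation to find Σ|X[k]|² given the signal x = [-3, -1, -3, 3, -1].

Parseval: Σ|x[n]|² = (1/N)Σ|X[k]|², so Σ|X[k]|² = N·Σ|x[n]|² = 5·29.0000

Σ|X[k]|² = N·Σ|x[n]|² = 5·29.0000 = 145.0000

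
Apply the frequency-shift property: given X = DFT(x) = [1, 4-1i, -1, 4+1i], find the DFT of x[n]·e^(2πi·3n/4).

Modulation property: DFT(ω_4^(-3n)·x[n]) = X[(k-3) mod 4], so circularly shift X by 3 positions.

X[k-3] = [4-1i, -1, 4+1i, 1]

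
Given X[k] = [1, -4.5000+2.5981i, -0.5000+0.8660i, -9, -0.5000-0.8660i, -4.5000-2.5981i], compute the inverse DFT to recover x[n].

x[n] = (1/6) Σ(k=0 to 5) X[k] · e^(2πikn/6)

Computing each x[n]:
x[0] = -3
x[1] = 0
x[2] = -1
x[3] = 3
x[4] = 0
x[5] = 2

x = [-3, 0, -1, 3, 0, 2]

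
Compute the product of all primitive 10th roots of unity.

The primitive 10th roots of unity are ω_10^k for k coprime to 10: k ∈ {1, 3, 7, 9}
Their product equals the constant term of the cyclotomic polynomial Φ_10(x) up to sign.
For n ≥ 3, the product of all primitive nth roots of unity is 1. (For n=1 it is 1; for n=2 it is -1.)

1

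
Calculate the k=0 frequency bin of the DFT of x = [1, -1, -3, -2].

X[0] = Σ(n=0 to 3) x[n] · ω_4^0 = Σ x[n]
= (1) + (-1) + (-3) + (-2)

X[0] = -5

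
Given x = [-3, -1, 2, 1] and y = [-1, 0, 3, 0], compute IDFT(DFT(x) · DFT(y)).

(x ⊛ y)[n] = Σ(m=0 to 3) x[m] · y[(n-m) mod 4]

Computing each output sample:
(x ⊛ y)[0] = 9
(x ⊛ y)[1] = 4
(x ⊛ y)[2] = -11
(x ⊛ y)[3] = -4

x ⊛ y = [9, 4, -11, -4]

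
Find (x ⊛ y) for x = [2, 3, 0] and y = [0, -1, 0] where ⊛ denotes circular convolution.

(x ⊛ y)[n] = Σ(m=0 to 2) x[m] · y[(n-m) mod 3]

Computing each output sample:
(x ⊛ y)[0] = 0
(x ⊛ y)[1] = -2
(x ⊛ y)[2] = -3

x ⊛ y = [0, -2, -3]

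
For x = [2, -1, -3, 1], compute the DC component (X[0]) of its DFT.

X[0] = Σ(n=0 to 3) x[n] · ω_4^0 = Σ x[n]
= (2) + (-1) + (-3) + (1)

X[0] = -1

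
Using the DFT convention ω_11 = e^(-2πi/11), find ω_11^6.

ω_11^6 = e^(-2πi·6/11)
= cos(-2π·6/11) + i·sin(-2π·6/11)
= cos(-12π/11) + i·sin(-12π/11)

ω_11^6 = cos(-12π/11) + i·sin(-12π/11) = -0.9595+0.2817i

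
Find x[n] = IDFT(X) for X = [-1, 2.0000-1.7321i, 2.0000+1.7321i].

x[n] = (1/3) Σ(k=0 to 2) X[k] · e^(2πikn/3)

Computing each x[n]:
x[0] = 1
x[1] = 0
x[2] = -2

x = [1, 0, -2]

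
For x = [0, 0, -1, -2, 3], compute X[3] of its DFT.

X[3] = Σ(n=0 to 4) x[n] · ω_5^(3n) where ω_5 = e^(-2πi/5)
= (0)·ω_5^0 + (0)·ω_5^3 + (-1)·ω_5^6 + (-2)·ω_5^9 + (3)·ω_5^12

X[3] = -3.3541-2.7144i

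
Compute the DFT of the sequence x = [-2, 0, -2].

X[k] = Σ(n=0 to 2) x[n] · ω_3^(nk)
where ω_3 = e^(-2πi/3)

Computing each X[k]:
X[0] = -4
X[1] = -1.0000-1.7321i
X[2] = -1.0000+1.7321i

X = [-4, -1.0000-1.7321i, -1.0000+1.7321i]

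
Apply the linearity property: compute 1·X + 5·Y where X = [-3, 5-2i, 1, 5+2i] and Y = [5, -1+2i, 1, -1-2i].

By linearity: DFT(1x + 5y) = 1·DFT(x) + 5·DFT(y)
= 1·[-3, 5-2i, 1, 5+2i] + 5·[5, -1+2i, 1, -1-2i]

Computing element-wise:
Z[0] = 1·(-3) + 5·(5) = 22
Z[1] = 1·(5-2i) + 5·(-1+2i) = 8i
Z[2] = 1·(1) + 5·(1) = 6
Z[3] = 1·(5+2i) + 5·(-1-2i) = -8i

DFT(1x + 5y) = 1·X + 5·Y = [22, 8i, 6, -8i]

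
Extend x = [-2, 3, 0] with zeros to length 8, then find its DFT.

Original 3-point DFT: [1, -3.5000-2.5981i, -3.5000+2.5981i]
Zero-padded 8-point DFT provides frequency interpolation.

DFT_8([x, 0, ...]) = [1, 0.1213-2.1213i, -2-3i, -4.1213-2.1213i, -5, -4.1213+2.1213i, -2+3i, 0.1213+2.1213i]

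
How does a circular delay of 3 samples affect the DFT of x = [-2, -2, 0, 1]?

Time shift by 3: X_shifted[k] = ω_4^(3k) · X[k]
Shifted x = [-2, 0, 1, -2]

DFT(x[n-3]) = [-3, -3-2i, 1, -3+2i]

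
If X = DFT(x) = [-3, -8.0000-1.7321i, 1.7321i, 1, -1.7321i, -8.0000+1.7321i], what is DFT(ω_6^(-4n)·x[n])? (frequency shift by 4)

Modulation property: DFT(ω_6^(-4n)·x[n]) = X[(k-4) mod 6], so circularly shift X by 4 positions.

X[k-4] = [1.7321i, 1, -1.7321i, -8.0000+1.7321i, -3, -8.0000-1.7321i]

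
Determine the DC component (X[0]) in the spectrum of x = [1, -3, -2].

X[0] = Σ(n=0 to 2) x[n] · ω_3^0 = Σ x[n]
= (1) + (-3) + (-2)

X[0] = -4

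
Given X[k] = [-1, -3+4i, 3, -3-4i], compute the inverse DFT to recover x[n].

x[n] = (1/4) Σ(k=0 to 3) X[k] · e^(2πikn/4)

Computing each x[n]:
x[0] = -1
x[1] = -3
x[2] = 2
x[3] = 1

x = [-1, -3, 2, 1]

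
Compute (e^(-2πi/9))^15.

Since ω_9^9 = 1, powers reduce modulo 9.
15 mod 9 = 6
So ω_9^15 = ω_9^6 = e^(-2πi·6/9)

ω_9^15 = ω_9^6 = -0.5000+0.8660i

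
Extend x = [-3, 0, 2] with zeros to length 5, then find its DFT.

Original 3-point DFT: [-1, -4.0000+1.7321i, -4.0000-1.7321i]
Zero-padded 5-point DFT provides frequency interpolation.

DFT_5([x, 0, ...]) = [-1, -4.6180-1.1756i, -2.3820+1.9021i, -2.3820-1.9021i, -4.6180+1.1756i]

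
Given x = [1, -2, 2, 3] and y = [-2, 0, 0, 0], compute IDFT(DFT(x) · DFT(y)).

(x ⊛ y)[n] = Σ(m=0 to 3) x[m] · y[(n-m) mod 4]

Computing each output sample:
(x ⊛ y)[0] = -2
(x ⊛ y)[1] = 4
(x ⊛ y)[2] = -4
(x ⊛ y)[3] = -6

x ⊛ y = [-2, 4, -4, -6]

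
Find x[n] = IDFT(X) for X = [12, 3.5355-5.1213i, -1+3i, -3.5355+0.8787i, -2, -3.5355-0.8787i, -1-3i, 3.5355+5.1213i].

x[n] = (1/8) Σ(k=0 to 7) X[k] · e^(2πikn/8)

Computing each x[n]:
x[0] = 1
x[1] = 3
x[2] = 3
x[3] = 2
x[4] = 1
x[5] = -1
x[6] = 0
x[7] = 3

x = [1, 3, 3, 2, 1, -1, 0, 3]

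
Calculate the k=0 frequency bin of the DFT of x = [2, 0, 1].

X[0] = Σ(n=0 to 2) x[n] · ω_3^0 = Σ x[n]
= (2) + (0) + (1)

X[0] = 3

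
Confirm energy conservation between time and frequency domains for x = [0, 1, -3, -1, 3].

Time domain:
Σ|x[n]|² = |0|² + |1|² + |-3|² + |-1|² + |3|² = 20.0000

Frequency domain:
(1/5)Σ|X[k]|² = (1/5)(|0|² + |4.4721+3.0777i|² + |-4.4721-0.7265i|² + |-4.4721+0.7265i|² + |4.4721-3.0777i|²) = (1/5)·100.0000 = 20.0000

Both sides agree, confirming Parseval's theorem.

Σ|x[n]|² = (1/N)Σ|X[k]|² = 20.0000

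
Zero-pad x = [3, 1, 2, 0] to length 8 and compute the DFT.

Original 4-point DFT: [6, 1-1i, 4, 1+1i]
Zero-padded 8-point DFT provides frequency interpolation.

DFT_8([x, 0, ...]) = [6, 3.7071-2.7071i, 1-1i, 2.2929+1.2929i, 4, 2.2929-1.2929i, 1+1i, 3.7071+2.7071i]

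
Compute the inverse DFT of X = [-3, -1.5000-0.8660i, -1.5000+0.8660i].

x[n] = (1/3) Σ(k=0 to 2) X[k] · e^(2πikn/3)

Computing each x[n]:
x[0] = -2
x[1] = 0
x[2] = -1

x = [-2, 0, -1]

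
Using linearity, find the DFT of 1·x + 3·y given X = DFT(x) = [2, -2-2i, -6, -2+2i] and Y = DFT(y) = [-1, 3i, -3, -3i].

By linearity: DFT(1x + 3y) = 1·DFT(x) + 3·DFT(y)
= 1·[2, -2-2i, -6, -2+2i] + 3·[-1, 3i, -3, -3i]

Computing element-wise:
Z[0] = 1·(2) + 3·(-1) = -1
Z[1] = 1·(-2-2i) + 3·(3i) = -2+7i
Z[2] = 1·(-6) + 3·(-3) = -15
Z[3] = 1·(-2+2i) + 3·(-3i) = -2-7i

DFT(1x + 3y) = 1·X + 3·Y = [-1, -2+7i, -15, -2-7i]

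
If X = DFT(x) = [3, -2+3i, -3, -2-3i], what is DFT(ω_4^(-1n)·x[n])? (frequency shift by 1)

Modulation property: DFT(ω_4^(-1n)·x[n]) = X[(k-1) mod 4], so circularly shift X by 1 positions.

X[k-1] = [-2-3i, 3, -2+3i, -3]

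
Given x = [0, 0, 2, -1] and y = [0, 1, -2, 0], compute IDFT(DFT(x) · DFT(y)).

(x ⊛ y)[n] = Σ(m=0 to 3) x[m] · y[(n-m) mod 4]

Computing each output sample:
(x ⊛ y)[0] = -5
(x ⊛ y)[1] = 2
(x ⊛ y)[2] = 0
(x ⊛ y)[3] = 2

x ⊛ y = [-5, 2, 0, 2]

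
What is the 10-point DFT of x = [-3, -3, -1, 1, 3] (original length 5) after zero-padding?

Original 5-point DFT: [-3, -3.0000+6.8819i, -3.0000+1.6246i, -3.0000-1.6246i, -3.0000-6.8819i]
Zero-padded 10-point DFT provides frequency interpolation.

DFT_10([x, 0, ...]) = [-3, -8.4721, -3.0000+6.8819i, 0.4721, -3.0000+1.6246i, 1, -3.0000-1.6246i, 0.4721, -3.0000-6.8819i, -8.4721]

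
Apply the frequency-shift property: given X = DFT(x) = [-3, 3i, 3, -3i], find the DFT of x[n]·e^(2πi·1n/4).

Modulation property: DFT(ω_4^(-1n)·x[n]) = X[(k-1) mod 4], so circularly shift X by 1 positions.

X[k-1] = [-3i, -3, 3i, 3]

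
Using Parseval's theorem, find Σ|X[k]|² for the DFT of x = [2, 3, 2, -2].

Parseval: Σ|x[n]|² = (1/N)Σ|X[k]|², so Σ|X[k]|² = N·Σ|x[n]|² = 4·21.0000

Σ|X[k]|² = N·Σ|x[n]|² = 4·21.0000 = 84.0000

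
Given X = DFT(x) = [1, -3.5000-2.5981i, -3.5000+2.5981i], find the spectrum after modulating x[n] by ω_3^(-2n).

Modulation property: DFT(ω_3^(-2n)·x[n]) = X[(k-2) mod 3], so circularly shift X by 2 positions.

X[k-2] = [-3.5000-2.5981i, -3.5000+2.5981i, 1]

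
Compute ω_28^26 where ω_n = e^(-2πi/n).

ω_28^26 = e^(-2πi·26/28)
= cos(-2π·26/28) + i·sin(-2π·26/28)
= cos(-52π/28) + i·sin(-52π/28)

ω_28^26 = cos(-52π/28) + i·sin(-52π/28) = 0.9010+0.4339i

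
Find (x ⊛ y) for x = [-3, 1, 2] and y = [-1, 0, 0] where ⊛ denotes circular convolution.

(x ⊛ y)[n] = Σ(m=0 to 2) x[m] · y[(n-m) mod 3]

Computing each output sample:
(x ⊛ y)[0] = 3
(x ⊛ y)[1] = -1
(x ⊛ y)[2] = -2

x ⊛ y = [3, -1, -2]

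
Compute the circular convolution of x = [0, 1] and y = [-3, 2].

(x ⊛ y)[n] = Σ(m=0 to 1) x[m] · y[(n-m) mod 2]

Computing each output sample:
(x ⊛ y)[0] = 2
(x ⊛ y)[1] = -3

x ⊛ y = [2, -3]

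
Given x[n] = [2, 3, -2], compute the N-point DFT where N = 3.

X[k] = Σ(n=0 to 2) x[n] · ω_3^(nk)
where ω_3 = e^(-2πi/3)

Computing each X[k]:
X[0] = 3
X[1] = 1.5000-4.3301i
X[2] = 1.5000+4.3301i

X = [3, 1.5000-4.3301i, 1.5000+4.3301i]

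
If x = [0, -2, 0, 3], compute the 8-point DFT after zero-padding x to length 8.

Original 4-point DFT: [1, 5i, -1, -5i]
Zero-padded 8-point DFT provides frequency interpolation.

DFT_8([x, 0, ...]) = [1, -3.5355-0.7071i, 5i, 3.5355-0.7071i, -1, 3.5355+0.7071i, -5i, -3.5355+0.7071i]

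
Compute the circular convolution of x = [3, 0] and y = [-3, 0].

(x ⊛ y)[n] = Σ(m=0 to 1) x[m] · y[(n-m) mod 2]

Computing each output sample:
(x ⊛ y)[0] = -9
(x ⊛ y)[1] = 0

x ⊛ y = [-9, 0]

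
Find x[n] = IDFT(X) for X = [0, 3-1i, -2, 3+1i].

x[n] = (1/4) Σ(k=0 to 3) X[k] · e^(2πikn/4)

Computing each x[n]:
x[0] = 1
x[1] = 1
x[2] = -2
x[3] = 0

x = [1, 1, -2, 0]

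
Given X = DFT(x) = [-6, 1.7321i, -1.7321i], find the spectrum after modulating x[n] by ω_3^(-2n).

Modulation property: DFT(ω_3^(-2n)·x[n]) = X[(k-2) mod 3], so circularly shift X by 2 positions.

X[k-2] = [1.7321i, -1.7321i, -6]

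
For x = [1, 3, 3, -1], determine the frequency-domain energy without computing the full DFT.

Parseval: Σ|x[n]|² = (1/N)Σ|X[k]|², so Σ|X[k]|² = N·Σ|x[n]|² = 4·20.0000

Σ|X[k]|² = N·Σ|x[n]|² = 4·20.0000 = 80.0000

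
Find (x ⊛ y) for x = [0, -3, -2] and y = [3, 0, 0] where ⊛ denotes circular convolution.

(x ⊛ y)[n] = Σ(m=0 to 2) x[m] · y[(n-m) mod 3]

Computing each output sample:
(x ⊛ y)[0] = 0
(x ⊛ y)[1] = -9
(x ⊛ y)[2] = -6

x ⊛ y = [0, -9, -6]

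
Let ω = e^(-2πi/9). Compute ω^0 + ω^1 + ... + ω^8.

Sum of all nth roots of unity equals 0 for n > 1 (geometric series with r ≠ 1).

0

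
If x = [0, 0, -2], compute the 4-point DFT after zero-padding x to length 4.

Original 3-point DFT: [-2, 1.0000-1.7321i, 1.0000+1.7321i]
Zero-padded 4-point DFT provides frequency interpolation.

DFT_4([x, 0, ...]) = [-2, 2, -2, 2]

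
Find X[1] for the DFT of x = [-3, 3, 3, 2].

X[1] = Σ(n=0 to 3) x[n] · ω_4^(1n) where ω_4 = e^(-2πi/4)
= (-3)·ω_4^0 + (3)·ω_4^1 + (3)·ω_4^2 + (2)·ω_4^3

X[1] = -6-1i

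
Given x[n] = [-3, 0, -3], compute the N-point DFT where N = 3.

X[k] = Σ(n=0 to 2) x[n] · ω_3^(nk)
where ω_3 = e^(-2πi/3)

Computing each X[k]:
X[0] = -6
X[1] = -1.5000-2.5981i
X[2] = -1.5000+2.5981i

X = [-6, -1.5000-2.5981i, -1.5000+2.5981i]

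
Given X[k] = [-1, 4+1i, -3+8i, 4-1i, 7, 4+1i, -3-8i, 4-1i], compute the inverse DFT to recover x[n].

x[n] = (1/8) Σ(k=0 to 7) X[k] · e^(2πikn/8)

Computing each x[n]:
x[0] = 2
x[1] = -3
x[2] = 1
x[3] = 1
x[4] = -2
x[5] = -3
x[6] = 2
x[7] = 1

x = [2, -3, 1, 1, -2, -3, 2, 1]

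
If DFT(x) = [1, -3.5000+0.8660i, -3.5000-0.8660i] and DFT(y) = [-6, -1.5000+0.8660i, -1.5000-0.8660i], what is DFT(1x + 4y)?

By linearity: DFT(1x + 4y) = 1·DFT(x) + 4·DFT(y)
= 1·[1, -3.5000+0.8660i, -3.5000-0.8660i] + 4·[-6, -1.5000+0.8660i, -1.5000-0.8660i]

Computing element-wise:
Z[0] = 1·(1) + 4·(-6) = -23
Z[1] = 1·(-3.5000+0.8660i) + 4·(-1.5000+0.8660i) = -9.5000+4.3300i
Z[2] = 1·(-3.5000-0.8660i) + 4·(-1.5000-0.8660i) = -9.5000-4.3300i

DFT(1x + 4y) = 1·X + 4·Y = [-23, -9.5000+4.3300i, -9.5000-4.3300i]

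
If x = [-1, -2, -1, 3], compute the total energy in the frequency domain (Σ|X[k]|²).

Parseval: Σ|x[n]|² = (1/N)Σ|X[k]|², so Σ|X[k]|² = N·Σ|x[n]|² = 4·15.0000

Σ|X[k]|² = N·Σ|x[n]|² = 4·15.0000 = 60.0000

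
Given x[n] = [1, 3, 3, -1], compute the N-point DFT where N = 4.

X[k] = Σ(n=0 to 3) x[n] · ω_4^(nk)
where ω_4 = e^(-2πi/4)

Computing each X[k]:
X[0] = 6
X[1] = -2-4i
X[2] = 2
X[3] = -2+4i

X = [6, -2-4i, 2, -2+4i]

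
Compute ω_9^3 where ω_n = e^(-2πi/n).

ω_9^3 = e^(-2πi·3/9)
= cos(-2π·3/9) + i·sin(-2π·3/9)
= cos(-6π/9) + i·sin(-6π/9)

ω_9^3 = cos(-6π/9) + i·sin(-6π/9) = -0.5000-0.8660i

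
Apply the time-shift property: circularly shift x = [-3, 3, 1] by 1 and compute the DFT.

Time shift by 1: X_shifted[k] = ω_3^(1k) · X[k]
Shifted x = [1, -3, 3]

DFT(x[n-1]) = [1, 1.0000+5.1962i, 1.0000-5.1962i]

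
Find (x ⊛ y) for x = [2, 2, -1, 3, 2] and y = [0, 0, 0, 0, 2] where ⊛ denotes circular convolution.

(x ⊛ y)[n] = Σ(m=0 to 4) x[m] · y[(n-m) mod 5]

Computing each output sample:
(x ⊛ y)[0] = 4
(x ⊛ y)[1] = -2
(x ⊛ y)[2] = 6
(x ⊛ y)[3] = 4
(x ⊛ y)[4] = 4

x ⊛ y = [4, -2, 6, 4, 4]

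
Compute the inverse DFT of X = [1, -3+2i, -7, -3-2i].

x[n] = (1/4) Σ(k=0 to 3) X[k] · e^(2πikn/4)

Computing each x[n]:
x[0] = -3
x[1] = 1
x[2] = 0
x[3] = 3

x = [-3, 1, 0, 3]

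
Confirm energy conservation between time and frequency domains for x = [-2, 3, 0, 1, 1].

Time domain:
Σ|x[n]|² = |-2|² + |3|² + |0|² + |1|² + |1|² = 15.0000

Frequency domain:
(1/5)Σ|X[k]|² = (1/5)(|3|² + |-1.5729-1.3143i|² + |-4.9271-2.1266i|² + |-4.9271+2.1266i|² + |-1.5729+1.3143i|²) = (1/5)·75.0000 = 15.0000

Both sides agree, confirming Parseval's theorem.

Σ|x[n]|² = (1/N)Σ|X[k]|² = 15.0000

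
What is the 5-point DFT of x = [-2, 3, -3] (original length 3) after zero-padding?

Original 3-point DFT: [-2, -2.0000-5.1962i, -2.0000+5.1962i]
Zero-padded 5-point DFT provides frequency interpolation.

DFT_5([x, 0, ...]) = [-2, 1.3541-1.0898i, -5.3541-4.6165i, -5.3541+4.6165i, 1.3541+1.0898i]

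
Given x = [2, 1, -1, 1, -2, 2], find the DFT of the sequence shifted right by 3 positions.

Time shift by 3: X_shifted[k] = ω_6^(3k) · X[k]
Shifted x = [1, -2, 2, 2, 1, -1]

DFT(x[n-3]) = [3, -4, 3.0000+1.7321i, 5, 3.0000-1.7321i, -4]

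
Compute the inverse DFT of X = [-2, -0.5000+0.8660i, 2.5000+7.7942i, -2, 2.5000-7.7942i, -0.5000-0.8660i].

x[n] = (1/6) Σ(k=0 to 5) X[k] · e^(2πikn/6)

Computing each x[n]:
x[0] = 0
x[1] = -3
x[2] = 1
x[3] = 1
x[4] = -3
x[5] = 2

x = [0, -3, 1, 1, -3, 2]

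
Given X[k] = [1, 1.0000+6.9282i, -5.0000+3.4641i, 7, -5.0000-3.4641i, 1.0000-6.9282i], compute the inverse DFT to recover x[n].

x[n] = (1/6) Σ(k=0 to 5) X[k] · e^(2πikn/6)

Computing each x[n]:
x[0] = 0
x[1] = -3
x[2] = 1
x[3] = -3
x[4] = 3
x[5] = 3

x = [0, -3, 1, -3, 3, 3]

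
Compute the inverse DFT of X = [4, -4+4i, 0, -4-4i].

x[n] = (1/4) Σ(k=0 to 3) X[k] · e^(2πikn/4)

Computing each x[n]:
x[0] = -1
x[1] = -1
x[2] = 3
x[3] = 3

x = [-1, -1, 3, 3]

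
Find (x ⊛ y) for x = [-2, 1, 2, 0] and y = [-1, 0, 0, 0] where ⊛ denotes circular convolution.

(x ⊛ y)[n] = Σ(m=0 to 3) x[m] · y[(n-m) mod 4]

Computing each output sample:
(x ⊛ y)[0] = 2
(x ⊛ y)[1] = -1
(x ⊛ y)[2] = -2
(x ⊛ y)[3] = 0

x ⊛ y = [2, -1, -2, 0]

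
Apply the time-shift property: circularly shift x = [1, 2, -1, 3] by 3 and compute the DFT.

Time shift by 3: X_shifted[k] = ω_4^(3k) · X[k]
Shifted x = [2, -1, 3, 1]

DFT(x[n-3]) = [5, -1+2i, 5, -1-2i]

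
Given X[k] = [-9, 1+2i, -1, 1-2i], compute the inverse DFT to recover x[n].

x[n] = (1/4) Σ(k=0 to 3) X[k] · e^(2πikn/4)

Computing each x[n]:
x[0] = -2
x[1] = -3
x[2] = -3
x[3] = -1

x = [-2, -3, -3, -1]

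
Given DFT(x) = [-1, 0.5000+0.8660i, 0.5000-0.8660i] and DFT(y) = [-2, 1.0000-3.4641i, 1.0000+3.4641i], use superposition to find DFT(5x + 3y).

By linearity: DFT(5x + 3y) = 5·DFT(x) + 3·DFT(y)
= 5·[-1, 0.5000+0.8660i, 0.5000-0.8660i] + 3·[-2, 1.0000-3.4641i, 1.0000+3.4641i]

Computing element-wise:
Z[0] = 5·(-1) + 3·(-2) = -11
Z[1] = 5·(0.5000+0.8660i) + 3·(1.0000-3.4641i) = 5.5000-6.0623i
Z[2] = 5·(0.5000-0.8660i) + 3·(1.0000+3.4641i) = 5.5000+6.0623i

DFT(5x + 3y) = 5·X + 3·Y = [-11, 5.5000-6.0623i, 5.5000+6.0623i]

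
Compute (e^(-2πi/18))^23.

Since ω_18^18 = 1, powers reduce modulo 18.
23 mod 18 = 5
So ω_18^23 = ω_18^5 = e^(-2πi·5/18)

ω_18^23 = ω_18^5 = -0.1736-0.9848i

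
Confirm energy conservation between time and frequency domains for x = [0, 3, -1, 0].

Time domain:
Σ|x[n]|² = |0|² + |3|² + |-1|² + |0|² = 10.0000

Frequency domain:
(1/4)Σ|X[k]|² = (1/4)(|2|² + |1-3i|² + |-4|² + |1+3i|²) = (1/4)·40.0000 = 10.0000

Both sides agree, confirming Parseval's theorem.

Σ|x[n]|² = (1/N)Σ|X[k]|² = 10.0000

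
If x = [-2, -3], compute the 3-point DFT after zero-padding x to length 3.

Original 2-point DFT: [-5, 1]
Zero-padded 3-point DFT provides frequency interpolation.

DFT_3([x, 0, ...]) = [-5, -0.5000+2.5981i, -0.5000-2.5981i]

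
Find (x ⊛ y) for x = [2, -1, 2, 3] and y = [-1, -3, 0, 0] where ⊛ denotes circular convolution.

(x ⊛ y)[n] = Σ(m=0 to 3) x[m] · y[(n-m) mod 4]

Computing each output sample:
(x ⊛ y)[0] = -11
(x ⊛ y)[1] = -5
(x ⊛ y)[2] = 1
(x ⊛ y)[3] = -9

x ⊛ y = [-11, -5, 1, -9]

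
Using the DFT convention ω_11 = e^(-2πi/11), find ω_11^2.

ω_11^2 = e^(-2πi·2/11)
= cos(-2π·2/11) + i·sin(-2π·2/11)
= cos(-4π/11) + i·sin(-4π/11)

ω_11^2 = cos(-4π/11) + i·sin(-4π/11) = 0.4154-0.9096i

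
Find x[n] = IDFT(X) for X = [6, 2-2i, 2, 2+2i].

x[n] = (1/4) Σ(k=0 to 3) X[k] · e^(2πikn/4)

Computing each x[n]:
x[0] = 3
x[1] = 2
x[2] = 1
x[3] = 0

x = [3, 2, 1, 0]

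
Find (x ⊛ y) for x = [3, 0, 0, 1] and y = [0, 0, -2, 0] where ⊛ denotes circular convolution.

(x ⊛ y)[n] = Σ(m=0 to 3) x[m] · y[(n-m) mod 4]

Computing each output sample:
(x ⊛ y)[0] = 0
(x ⊛ y)[1] = -2
(x ⊛ y)[2] = -6
(x ⊛ y)[3] = 0

x ⊛ y = [0, -2, -6, 0]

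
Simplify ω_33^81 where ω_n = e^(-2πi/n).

Since ω_33^33 = 1, powers reduce modulo 33.
81 mod 33 = 15
So ω_33^81 = ω_33^15 = e^(-2πi·15/33)

ω_33^81 = ω_33^15 = -0.9595-0.2817i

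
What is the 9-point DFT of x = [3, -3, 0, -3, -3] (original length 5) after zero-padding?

Original 5-point DFT: [-6, 3.5729-1.7634i, 6.9271+2.8532i, 6.9271-2.8532i, 3.5729+1.7634i]
Zero-padded 9-point DFT provides frequency interpolation.

DFT_9([x, 0, ...]) = [-6, 5.0209+5.5525i, 1.6809-1.5720i, 3.0000+5.1962i, 6.7981+0.6697i, 6.7981-0.6697i, 3.0000-5.1962i, 1.6809+1.5720i, 5.0209-5.5525i]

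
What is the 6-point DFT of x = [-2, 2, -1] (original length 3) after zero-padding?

Original 3-point DFT: [-1, -2.5000-2.5981i, -2.5000+2.5981i]
Zero-padded 6-point DFT provides frequency interpolation.

DFT_6([x, 0, ...]) = [-1, -0.5000-0.8660i, -2.5000-2.5981i, -5, -2.5000+2.5981i, -0.5000+0.8660i]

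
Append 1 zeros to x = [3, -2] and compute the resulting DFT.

Original 2-point DFT: [1, 5]
Zero-padded 3-point DFT provides frequency interpolation.

DFT_3([x, 0, ...]) = [1, 4.0000+1.7321i, 4.0000-1.7321i]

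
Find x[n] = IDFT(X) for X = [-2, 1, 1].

x[n] = (1/3) Σ(k=0 to 2) X[k] · e^(2πikn/3)

Computing each x[n]:
x[0] = 0
x[1] = -1
x[2] = -1

x = [0, -1, -1]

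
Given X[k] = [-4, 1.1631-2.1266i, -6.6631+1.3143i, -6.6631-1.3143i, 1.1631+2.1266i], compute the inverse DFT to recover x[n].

x[n] = (1/5) Σ(k=0 to 4) X[k] · e^(2πikn/5)

Computing each x[n]:
x[0] = -3
x[1] = 2
x[2] = -1
x[3] = -3
x[4] = 1

x = [-3, 2, -1, -3, 1]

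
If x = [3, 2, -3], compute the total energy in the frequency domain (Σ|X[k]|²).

Parseval: Σ|x[n]|² = (1/N)Σ|X[k]|², so Σ|X[k]|² = N·Σ|x[n]|² = 3·22.0000

Σ|X[k]|² = N·Σ|x[n]|² = 3·22.0000 = 66.0000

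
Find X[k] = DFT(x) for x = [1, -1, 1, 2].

X[k] = Σ(n=0 to 3) x[n] · ω_4^(nk)
where ω_4 = e^(-2πi/4)

Computing each X[k]:
X[0] = 3
X[1] = 3i
X[2] = 1
X[3] = -3i

X = [3, 3i, 1, -3i]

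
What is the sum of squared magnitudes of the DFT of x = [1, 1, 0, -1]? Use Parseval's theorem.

Parseval: Σ|x[n]|² = (1/N)Σ|X[k]|², so Σ|X[k]|² = N·Σ|x[n]|² = 4·3.0000

Σ|X[k]|² = N·Σ|x[n]|² = 4·3.0000 = 12.0000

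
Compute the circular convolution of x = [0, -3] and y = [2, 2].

(x ⊛ y)[n] = Σ(m=0 to 1) x[m] · y[(n-m) mod 2]

Computing each output sample:
(x ⊛ y)[0] = -6
(x ⊛ y)[1] = -6

x ⊛ y = [-6, -6]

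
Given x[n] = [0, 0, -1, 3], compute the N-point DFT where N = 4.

X[k] = Σ(n=0 to 3) x[n] · ω_4^(nk)
where ω_4 = e^(-2πi/4)

Computing each X[k]:
X[0] = 2
X[1] = 1+3i
X[2] = -4
X[3] = 1-3i

X = [2, 1+3i, -4, 1-3i]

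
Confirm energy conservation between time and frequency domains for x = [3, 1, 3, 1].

Time domain:
Σ|x[n]|² = |3|² + |1|² + |3|² + |1|² = 20.0000

Frequency domain:
(1/4)Σ|X[k]|² = (1/4)(|8|² + |0|² + |4|² + |0|²) = (1/4)·80.0000 = 20.0000

Both sides agree, confirming Parseval's theorem.

Σ|x[n]|² = (1/N)Σ|X[k]|² = 20.0000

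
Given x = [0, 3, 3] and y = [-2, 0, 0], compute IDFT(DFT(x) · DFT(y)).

(x ⊛ y)[n] = Σ(m=0 to 2) x[m] · y[(n-m) mod 3]

Computing each output sample:
(x ⊛ y)[0] = 0
(x ⊛ y)[1] = -6
(x ⊛ y)[2] = -6

x ⊛ y = [0, -6, -6]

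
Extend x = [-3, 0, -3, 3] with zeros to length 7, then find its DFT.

Original 4-point DFT: [-3, 3i, -9, -3i]
Zero-padded 7-point DFT provides frequency interpolation.

DFT_7([x, 0, ...]) = [-3, -5.0353+1.6231i, 1.5734+1.0438i, -5.5380-5.2703i, -5.5380+5.2703i, 1.5734-1.0438i, -5.0353-1.6231i]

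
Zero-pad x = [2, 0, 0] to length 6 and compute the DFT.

Original 3-point DFT: [2, 2, 2]
Zero-padded 6-point DFT provides frequency interpolation.

DFT_6([x, 0, ...]) = [2, 2, 2, 2, 2, 2]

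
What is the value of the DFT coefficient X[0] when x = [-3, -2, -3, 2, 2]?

X[0] = Σ(n=0 to 4) x[n] · ω_5^0 = Σ x[n]
= (-3) + (-2) + (-3) + (2) + (2)

X[0] = -4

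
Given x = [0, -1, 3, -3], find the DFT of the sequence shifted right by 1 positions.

Time shift by 1: X_shifted[k] = ω_4^(1k) · X[k]
Shifted x = [-3, 0, -1, 3]

DFT(x[n-1]) = [-1, -2+3i, -7, -2-3i]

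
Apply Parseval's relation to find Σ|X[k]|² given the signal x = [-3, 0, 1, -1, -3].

Parseval: Σ|x[n]|² = (1/N)Σ|X[k]|², so Σ|X[k]|² = N·Σ|x[n]|² = 5·20.0000

Σ|X[k]|² = N·Σ|x[n]|² = 5·20.0000 = 100.0000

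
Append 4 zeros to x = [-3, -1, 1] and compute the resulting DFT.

Original 3-point DFT: [-3, -3.0000+1.7321i, -3.0000-1.7321i]
Zero-padded 7-point DFT provides frequency interpolation.

DFT_7([x, 0, ...]) = [-3, -3.8460-0.1931i, -3.6784+1.4088i, -1.4755+1.2157i, -1.4755-1.2157i, -3.6784-1.4088i, -3.8460+0.1931i]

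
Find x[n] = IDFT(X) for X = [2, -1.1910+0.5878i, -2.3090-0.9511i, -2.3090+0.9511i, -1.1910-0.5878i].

x[n] = (1/5) Σ(k=0 to 4) X[k] · e^(2πikn/5)

Computing each x[n]:
x[0] = -1
x[1] = 1
x[2] = 0
x[3] = 1
x[4] = 1

x = [-1, 1, 0, 1, 1]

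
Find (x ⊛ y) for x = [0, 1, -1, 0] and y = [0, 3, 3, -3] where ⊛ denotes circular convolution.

(x ⊛ y)[n] = Σ(m=0 to 3) x[m] · y[(n-m) mod 4]

Computing each output sample:
(x ⊛ y)[0] = -6
(x ⊛ y)[1] = 3
(x ⊛ y)[2] = 3
(x ⊛ y)[3] = 0

x ⊛ y = [-6, 3, 3, 0]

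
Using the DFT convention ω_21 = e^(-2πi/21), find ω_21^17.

ω_21^17 = e^(-2πi·17/21)
= cos(-2π·17/21) + i·sin(-2π·17/21)
= cos(-34π/21) + i·sin(-34π/21)

ω_21^17 = cos(-34π/21) + i·sin(-34π/21) = 0.3653+0.9309i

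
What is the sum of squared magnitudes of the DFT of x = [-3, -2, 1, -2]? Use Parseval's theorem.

Parseval: Σ|x[n]|² = (1/N)Σ|X[k]|², so Σ|X[k]|² = N·Σ|x[n]|² = 4·18.0000

Σ|X[k]|² = N·Σ|x[n]|² = 4·18.0000 = 72.0000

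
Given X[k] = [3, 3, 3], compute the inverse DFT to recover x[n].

x[n] = (1/3) Σ(k=0 to 2) X[k] · e^(2πikn/3)

Computing each x[n]:
x[0] = 3
x[1] = 0
x[2] = 0

x = [3, 0, 0]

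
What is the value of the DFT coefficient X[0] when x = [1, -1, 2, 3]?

X[0] = Σ(n=0 to 3) x[n] · ω_4^0 = Σ x[n]
= (1) + (-1) + (2) + (3)

X[0] = 5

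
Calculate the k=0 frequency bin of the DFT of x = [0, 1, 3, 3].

X[0] = Σ(n=0 to 3) x[n] · ω_4^0 = Σ x[n]
= (0) + (1) + (3) + (3)

X[0] = 7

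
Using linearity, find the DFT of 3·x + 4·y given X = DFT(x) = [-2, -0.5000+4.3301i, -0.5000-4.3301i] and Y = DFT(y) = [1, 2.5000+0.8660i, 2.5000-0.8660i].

By linearity: DFT(3x + 4y) = 3·DFT(x) + 4·DFT(y)
= 3·[-2, -0.5000+4.3301i, -0.5000-4.3301i] + 4·[1, 2.5000+0.8660i, 2.5000-0.8660i]

Computing element-wise:
Z[0] = 3·(-2) + 4·(1) = -2
Z[1] = 3·(-0.5000+4.3301i) + 4·(2.5000+0.8660i) = 8.5000+16.4543i
Z[2] = 3·(-0.5000-4.3301i) + 4·(2.5000-0.8660i) = 8.5000-16.4543i

DFT(3x + 4y) = 3·X + 4·Y = [-2, 8.5000+16.4543i, 8.5000-16.4543i]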